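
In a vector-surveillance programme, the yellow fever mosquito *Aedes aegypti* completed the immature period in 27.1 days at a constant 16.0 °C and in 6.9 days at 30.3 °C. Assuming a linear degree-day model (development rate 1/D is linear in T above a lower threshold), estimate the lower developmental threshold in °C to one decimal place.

Equal thermal constants: D₁(T₁ − T_b) = D₂(T₂ − T_b).
27.1·(16.0 − T_b) = 6.9·(30.3 − T_b)
T_b = (27.1·16.0 − 6.9·30.3) / (27.1 − 6.9) = 224.53 / 20.2 = 11.115 °C ≈ 11.1 °C.

11.1 °C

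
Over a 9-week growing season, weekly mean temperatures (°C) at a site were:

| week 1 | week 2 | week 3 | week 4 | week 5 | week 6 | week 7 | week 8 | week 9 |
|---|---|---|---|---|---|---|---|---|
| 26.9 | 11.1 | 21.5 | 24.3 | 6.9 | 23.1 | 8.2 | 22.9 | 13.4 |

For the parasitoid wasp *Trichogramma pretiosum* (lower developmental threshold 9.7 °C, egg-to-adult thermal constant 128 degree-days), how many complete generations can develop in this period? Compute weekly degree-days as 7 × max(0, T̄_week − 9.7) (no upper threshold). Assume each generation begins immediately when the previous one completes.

Weekly DD (7 × max(0, T̄ − 9.7)): 120.4, 9.8, 82.6, 102.2, 0.0, 93.8, 0.0, 92.4, 25.9.
Season total = 527.1 DD.
Complete generations = ⌊527.1 / 128⌋ = 4.

4 generations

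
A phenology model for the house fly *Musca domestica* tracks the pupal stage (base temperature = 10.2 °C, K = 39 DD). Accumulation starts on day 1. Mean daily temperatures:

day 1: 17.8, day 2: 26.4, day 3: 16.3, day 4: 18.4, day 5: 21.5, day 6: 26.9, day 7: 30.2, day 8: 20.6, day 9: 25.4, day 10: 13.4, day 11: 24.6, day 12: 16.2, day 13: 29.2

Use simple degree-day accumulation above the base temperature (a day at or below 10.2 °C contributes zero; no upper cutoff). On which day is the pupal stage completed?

day 5

Daily DD above 10.2 °C: 7.6, 16.2, 6.1, 8.2, 11.3, 16.7, 20.0, 10.4, 15.2, 3.2, 14.4, 6.0, 19.0.
Cumulative: 7.6, 23.8, 29.9, 38.1, 49.4, 66.1, 86.1, 96.5, 111.7, 114.9, 129.3, 135.3, 154.3.
The total first reaches 39 DD on day 5.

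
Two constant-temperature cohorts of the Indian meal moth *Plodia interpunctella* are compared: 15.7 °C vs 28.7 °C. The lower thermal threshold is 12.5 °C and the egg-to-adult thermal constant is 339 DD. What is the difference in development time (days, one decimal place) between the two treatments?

At 15.7 °C: 339 / (15.7 − 12.5) = 339 / 3.2 = 105.938 d.
At 28.7 °C: 339 / (28.7 − 12.5) = 339 / 16.2 = 20.926 d.
Difference = |105.938 − 20.926| = 85.012 ≈ 85.0 days.

85.0 days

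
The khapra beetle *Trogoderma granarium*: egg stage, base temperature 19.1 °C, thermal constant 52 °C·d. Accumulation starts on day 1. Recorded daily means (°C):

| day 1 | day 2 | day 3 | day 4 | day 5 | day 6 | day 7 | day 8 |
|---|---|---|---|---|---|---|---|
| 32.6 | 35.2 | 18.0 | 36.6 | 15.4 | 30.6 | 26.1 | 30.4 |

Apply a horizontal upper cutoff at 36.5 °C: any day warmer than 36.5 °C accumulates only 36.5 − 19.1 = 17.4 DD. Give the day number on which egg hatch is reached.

Daily DD above 19.1 °C (capped at 17.4): 13.5, 16.1, 0.0, 17.4, 0.0, 11.5, 7.0, 11.3.
Cumulative: 13.5, 29.6, 29.6, 47.0, 47.0, 58.5, 65.5, 76.8.
The total first reaches 52 DD on day 6.

day 6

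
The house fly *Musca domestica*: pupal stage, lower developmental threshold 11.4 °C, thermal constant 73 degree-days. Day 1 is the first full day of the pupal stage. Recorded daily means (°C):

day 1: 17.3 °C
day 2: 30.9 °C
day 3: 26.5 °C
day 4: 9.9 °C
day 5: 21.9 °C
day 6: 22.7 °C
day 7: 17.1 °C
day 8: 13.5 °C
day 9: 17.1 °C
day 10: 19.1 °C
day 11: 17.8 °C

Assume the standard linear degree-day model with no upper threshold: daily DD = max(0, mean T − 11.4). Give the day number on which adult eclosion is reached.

Daily DD above 11.4 °C: 5.9, 19.5, 15.1, 0.0, 10.5, 11.3, 5.7, 2.1, 5.7, 7.7, 6.4.
Cumulative: 5.9, 25.4, 40.5, 40.5, 51.0, 62.3, 68.0, 70.1, 75.8, 83.5, 89.9.
The total first reaches 73 DD on day 9.

day 9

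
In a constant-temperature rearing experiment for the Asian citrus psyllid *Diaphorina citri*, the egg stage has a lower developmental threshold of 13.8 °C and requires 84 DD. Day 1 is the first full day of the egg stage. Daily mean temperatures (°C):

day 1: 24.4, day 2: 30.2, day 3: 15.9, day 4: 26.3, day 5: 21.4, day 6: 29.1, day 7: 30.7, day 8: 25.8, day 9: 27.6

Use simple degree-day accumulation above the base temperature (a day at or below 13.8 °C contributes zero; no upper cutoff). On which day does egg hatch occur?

Daily DD above 13.8 °C: 10.6, 16.4, 2.1, 12.5, 7.6, 15.3, 16.9, 12.0, 13.8.
Cumulative: 10.6, 27.0, 29.1, 41.6, 49.2, 64.5, 81.4, 93.4, 107.2.
The total first reaches 84 DD on day 8.

day 8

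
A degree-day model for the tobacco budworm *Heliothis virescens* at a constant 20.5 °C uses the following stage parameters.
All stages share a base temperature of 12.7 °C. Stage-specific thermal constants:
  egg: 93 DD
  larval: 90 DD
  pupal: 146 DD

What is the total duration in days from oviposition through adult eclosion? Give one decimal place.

Daily accumulation at 20.5 °C = 20.5 − 12.7 = 7.8 DD/day.
Total K = 93 + 90 + 146 = 329 DD.
Total duration = 329 / 7.8 = 42.179 ≈ 42.2 days.

42.2 days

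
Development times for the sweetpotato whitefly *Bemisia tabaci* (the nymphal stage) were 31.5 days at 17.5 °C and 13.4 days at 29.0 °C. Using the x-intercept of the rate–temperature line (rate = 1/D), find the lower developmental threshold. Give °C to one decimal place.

Under the model K = D·(T − T_b), so D₁·(T₁ − T_b) = D₂·(T₂ − T_b).
31.5·(17.5 − T_b) = 13.4·(29.0 − T_b)
T_b = (31.5·17.5 − 13.4·29.0) / (31.5 − 13.4) = 162.65 / 18.1 = 8.986 °C ≈ 9.0 °C.

9.0 °C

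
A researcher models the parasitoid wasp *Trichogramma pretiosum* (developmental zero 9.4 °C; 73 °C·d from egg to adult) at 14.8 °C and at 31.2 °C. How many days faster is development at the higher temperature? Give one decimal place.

At 14.8 °C: 73 / (14.8 − 9.4) = 73 / 5.4 = 13.519 d.
At 31.2 °C: 73 / (31.2 − 9.4) = 73 / 21.8 = 3.349 d.
Difference = |13.519 − 3.349| = 10.170 ≈ 10.2 days.

10.2 days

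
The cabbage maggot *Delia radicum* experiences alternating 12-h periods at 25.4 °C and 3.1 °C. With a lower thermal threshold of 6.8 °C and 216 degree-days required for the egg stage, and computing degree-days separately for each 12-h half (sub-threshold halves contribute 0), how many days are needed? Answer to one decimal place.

23.2 days

Day half: max(0, 25.4 − 6.8) × 0.5 = 18.6 × 0.5 = 9.30 DD.
Night half: max(0, 3.1 − 6.8) × 0.5 = 0.0 × 0.5 = 0.00 DD.
Per 24 h: 9.30 DD/day.
Duration = 216 / 9.30 = 23.226 ≈ 23.2 days.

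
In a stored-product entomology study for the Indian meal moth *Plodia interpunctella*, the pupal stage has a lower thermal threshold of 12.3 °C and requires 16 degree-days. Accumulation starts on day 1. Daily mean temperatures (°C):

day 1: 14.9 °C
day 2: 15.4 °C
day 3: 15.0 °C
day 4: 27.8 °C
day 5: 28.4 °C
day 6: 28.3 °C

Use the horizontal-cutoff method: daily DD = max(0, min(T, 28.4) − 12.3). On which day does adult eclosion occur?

Daily DD above 12.3 °C (capped at 16.1): 2.6, 3.1, 2.7, 15.5, 16.1, 16.0.
Cumulative: 2.6, 5.7, 8.4, 23.9, 40.0, 56.0.
The total first reaches 16 DD on day 4.

day 4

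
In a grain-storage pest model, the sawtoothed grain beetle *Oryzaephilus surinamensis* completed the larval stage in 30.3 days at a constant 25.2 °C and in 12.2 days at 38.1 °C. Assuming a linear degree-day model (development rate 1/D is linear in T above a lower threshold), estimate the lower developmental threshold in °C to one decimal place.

Linear rate model ⇒ the product D·(T − T_b) is constant across temperatures.
30.3·(25.2 − T_b) = 12.2·(38.1 − T_b)
T_b = (30.3·25.2 − 12.2·38.1) / (30.3 − 12.2) = 298.74 / 18.1 = 16.505 °C ≈ 16.5 °C.

16.5 °C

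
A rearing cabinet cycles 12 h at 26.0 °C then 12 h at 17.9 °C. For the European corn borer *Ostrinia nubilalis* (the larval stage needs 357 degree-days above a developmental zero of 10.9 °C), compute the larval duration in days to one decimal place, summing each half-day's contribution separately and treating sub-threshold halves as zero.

32.3 days

Day half: max(0, 26.0 − 10.9) × 0.5 = 15.1 × 0.5 = 7.55 DD.
Night half: max(0, 17.9 − 10.9) × 0.5 = 7.0 × 0.5 = 3.50 DD.
Per 24 h: 11.05 DD/day.
Duration = 357 / 11.05 = 32.308 ≈ 32.3 days.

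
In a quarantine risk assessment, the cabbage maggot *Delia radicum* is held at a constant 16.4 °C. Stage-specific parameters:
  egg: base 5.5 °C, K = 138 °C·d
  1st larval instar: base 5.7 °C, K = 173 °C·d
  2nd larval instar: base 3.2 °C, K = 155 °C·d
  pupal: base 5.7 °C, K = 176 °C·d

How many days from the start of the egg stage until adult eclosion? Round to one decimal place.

egg: 138 / (16.4 − 5.5) = 138 / 10.9 = 12.661 d.
1st larval instar: 173 / (16.4 − 5.7) = 173 / 10.7 = 16.168 d.
2nd larval instar: 155 / (16.4 − 3.2) = 155 / 13.2 = 11.742 d.
pupal: 176 / (16.4 − 5.7) = 176 / 10.7 = 16.449 d.
Sum = 57.020 ≈ 57.0 days.

57.0 days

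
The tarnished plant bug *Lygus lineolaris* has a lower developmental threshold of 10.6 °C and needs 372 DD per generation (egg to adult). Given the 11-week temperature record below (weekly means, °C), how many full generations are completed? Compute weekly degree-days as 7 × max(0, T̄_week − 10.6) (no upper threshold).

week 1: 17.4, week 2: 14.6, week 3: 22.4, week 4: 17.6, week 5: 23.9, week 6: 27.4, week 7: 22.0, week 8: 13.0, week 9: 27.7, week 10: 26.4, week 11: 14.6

Weekly DD (7 × max(0, T̄ − 10.6)): 47.6, 28.0, 82.6, 49.0, 93.1, 117.6, 79.8, 16.8, 119.7, 110.6, 28.0.
Season total = 772.8 DD.
Complete generations = ⌊772.8 / 372⌋ = 2.

2 generations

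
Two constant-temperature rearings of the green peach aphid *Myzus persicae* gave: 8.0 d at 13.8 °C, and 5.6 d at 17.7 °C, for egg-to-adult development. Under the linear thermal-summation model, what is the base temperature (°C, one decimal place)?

Linear rate model ⇒ the product D·(T − T_b) is constant across temperatures.
8.0·(13.8 − T_b) = 5.6·(17.7 − T_b)
T_b = (8.0·13.8 − 5.6·17.7) / (8.0 − 5.6) = 11.28 / 2.4 = 4.700 °C ≈ 4.7 °C.

4.7 °C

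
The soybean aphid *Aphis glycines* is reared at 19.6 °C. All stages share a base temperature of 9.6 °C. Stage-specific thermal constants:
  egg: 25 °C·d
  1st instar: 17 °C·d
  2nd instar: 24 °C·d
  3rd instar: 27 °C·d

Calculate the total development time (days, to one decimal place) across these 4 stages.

9.3 days

Daily accumulation at 19.6 °C = 19.6 − 9.6 = 10.0 DD/day.
Total K = 25 + 17 + 24 + 27 = 93 DD.
Total duration = 93 / 10.0 = 9.300 ≈ 9.3 days.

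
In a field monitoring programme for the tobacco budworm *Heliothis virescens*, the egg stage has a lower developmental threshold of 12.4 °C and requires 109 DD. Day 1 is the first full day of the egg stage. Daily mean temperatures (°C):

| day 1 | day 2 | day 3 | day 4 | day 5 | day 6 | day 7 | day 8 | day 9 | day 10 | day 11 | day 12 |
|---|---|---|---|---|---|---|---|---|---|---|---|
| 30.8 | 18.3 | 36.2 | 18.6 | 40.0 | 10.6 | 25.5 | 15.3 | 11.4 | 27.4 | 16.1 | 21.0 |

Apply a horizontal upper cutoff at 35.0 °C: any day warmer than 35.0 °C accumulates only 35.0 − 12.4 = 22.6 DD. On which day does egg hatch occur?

Daily DD above 12.4 °C (capped at 22.6): 18.4, 5.9, 22.6, 6.2, 22.6, 0.0, 13.1, 2.9, 0.0, 15.0, 3.7, 8.6.
Cumulative: 18.4, 24.3, 46.9, 53.1, 75.7, 75.7, 88.8, 91.7, 91.7, 106.7, 110.4, 119.0.
The total first reaches 109 DD on day 11.

day 11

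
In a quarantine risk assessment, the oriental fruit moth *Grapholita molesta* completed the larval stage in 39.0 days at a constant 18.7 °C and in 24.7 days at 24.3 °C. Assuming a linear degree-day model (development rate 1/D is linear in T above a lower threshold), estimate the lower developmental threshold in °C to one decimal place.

Under the model K = D·(T − T_b), so D₁·(T₁ − T_b) = D₂·(T₂ − T_b).
39.0·(18.7 − T_b) = 24.7·(24.3 − T_b)
T_b = (39.0·18.7 − 24.7·24.3) / (39.0 − 24.7) = 129.09 / 14.3 = 9.027 °C ≈ 9.0 °C.

9.0 °C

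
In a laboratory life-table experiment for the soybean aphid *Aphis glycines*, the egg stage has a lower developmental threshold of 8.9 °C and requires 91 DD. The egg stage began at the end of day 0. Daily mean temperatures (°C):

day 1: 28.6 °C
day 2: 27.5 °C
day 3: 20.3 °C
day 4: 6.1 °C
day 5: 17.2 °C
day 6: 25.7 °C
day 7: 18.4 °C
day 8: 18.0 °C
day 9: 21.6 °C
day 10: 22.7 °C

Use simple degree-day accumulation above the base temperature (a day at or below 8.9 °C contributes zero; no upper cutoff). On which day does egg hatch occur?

Daily DD above 8.9 °C: 19.7, 18.6, 11.4, 0.0, 8.3, 16.8, 9.5, 9.1, 12.7, 13.8.
Cumulative: 19.7, 38.3, 49.7, 49.7, 58.0, 74.8, 84.3, 93.4, 106.1, 119.9.
The total first reaches 91 DD on day 8.

day 8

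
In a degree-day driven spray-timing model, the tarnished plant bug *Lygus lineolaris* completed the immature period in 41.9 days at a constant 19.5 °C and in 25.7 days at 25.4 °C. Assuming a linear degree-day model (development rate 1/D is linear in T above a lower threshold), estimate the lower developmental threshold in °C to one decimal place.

10.1 °C

Linear rate model ⇒ the product D·(T − T_b) is constant across temperatures.
41.9·(19.5 − T_b) = 25.7·(25.4 − T_b)
T_b = (41.9·19.5 − 25.7·25.4) / (41.9 − 25.7) = 164.27 / 16.2 = 10.140 °C ≈ 10.1 °C.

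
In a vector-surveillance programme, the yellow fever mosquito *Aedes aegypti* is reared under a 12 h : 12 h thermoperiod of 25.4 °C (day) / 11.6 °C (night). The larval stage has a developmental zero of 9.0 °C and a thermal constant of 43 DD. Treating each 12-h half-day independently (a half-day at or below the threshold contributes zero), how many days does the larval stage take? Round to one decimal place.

4.5 days

Day half: max(0, 25.4 − 9.0) × 0.5 = 16.4 × 0.5 = 8.20 DD.
Night half: max(0, 11.6 − 9.0) × 0.5 = 2.6 × 0.5 = 1.30 DD.
Per 24 h: 9.50 DD/day.
Duration = 43 / 9.50 = 4.526 ≈ 4.5 days.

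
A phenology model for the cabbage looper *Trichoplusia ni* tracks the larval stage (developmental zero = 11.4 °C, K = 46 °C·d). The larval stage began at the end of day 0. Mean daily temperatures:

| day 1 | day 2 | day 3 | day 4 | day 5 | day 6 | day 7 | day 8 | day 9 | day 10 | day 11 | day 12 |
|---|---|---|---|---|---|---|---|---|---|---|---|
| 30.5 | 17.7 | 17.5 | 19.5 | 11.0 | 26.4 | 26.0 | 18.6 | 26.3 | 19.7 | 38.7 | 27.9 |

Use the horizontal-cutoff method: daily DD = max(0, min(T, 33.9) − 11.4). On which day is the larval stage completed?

Daily DD above 11.4 °C (capped at 22.5): 19.1, 6.3, 6.1, 8.1, 0.0, 15.0, 14.6, 7.2, 14.9, 8.3, 22.5, 16.5.
Cumulative: 19.1, 25.4, 31.5, 39.6, 39.6, 54.6, 69.2, 76.4, 91.3, 99.6, 122.1, 138.6.
The total first reaches 46 DD on day 6.

day 6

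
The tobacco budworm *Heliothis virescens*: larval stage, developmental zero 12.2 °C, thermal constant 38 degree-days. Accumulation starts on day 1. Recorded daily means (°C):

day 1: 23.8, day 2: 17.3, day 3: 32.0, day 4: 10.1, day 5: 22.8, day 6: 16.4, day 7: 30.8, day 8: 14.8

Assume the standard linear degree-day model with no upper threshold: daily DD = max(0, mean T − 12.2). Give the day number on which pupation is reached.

Daily DD above 12.2 °C: 11.6, 5.1, 19.8, 0.0, 10.6, 4.2, 18.6, 2.6.
Cumulative: 11.6, 16.7, 36.5, 36.5, 47.1, 51.3, 69.9, 72.5.
The total first reaches 38 DD on day 5.

day 5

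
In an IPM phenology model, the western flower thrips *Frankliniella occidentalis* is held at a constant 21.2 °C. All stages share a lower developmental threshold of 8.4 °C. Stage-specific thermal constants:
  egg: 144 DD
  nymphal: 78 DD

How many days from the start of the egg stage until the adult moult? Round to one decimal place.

17.3 days

Daily accumulation at 21.2 °C = 21.2 − 8.4 = 12.8 DD/day.
Total K = 144 + 78 = 222 DD.
Total duration = 222 / 12.8 = 17.344 ≈ 17.3 days.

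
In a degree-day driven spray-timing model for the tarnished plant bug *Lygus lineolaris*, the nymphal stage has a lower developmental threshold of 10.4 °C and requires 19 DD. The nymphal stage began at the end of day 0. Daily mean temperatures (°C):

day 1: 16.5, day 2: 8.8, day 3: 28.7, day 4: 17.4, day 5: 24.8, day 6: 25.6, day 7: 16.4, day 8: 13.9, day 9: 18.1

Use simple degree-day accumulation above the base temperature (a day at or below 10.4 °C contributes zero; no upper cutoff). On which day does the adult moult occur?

day 3

Daily DD above 10.4 °C: 6.1, 0.0, 18.3, 7.0, 14.4, 15.2, 6.0, 3.5, 7.7.
Cumulative: 6.1, 6.1, 24.4, 31.4, 45.8, 61.0, 67.0, 70.5, 78.2.
The total first reaches 19 DD on day 3.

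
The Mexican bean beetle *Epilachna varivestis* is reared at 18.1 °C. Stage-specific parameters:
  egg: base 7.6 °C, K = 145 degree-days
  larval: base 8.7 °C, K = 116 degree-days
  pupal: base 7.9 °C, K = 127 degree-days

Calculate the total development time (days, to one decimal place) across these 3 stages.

egg: 145 / (18.1 − 7.6) = 145 / 10.5 = 13.810 d.
larval: 116 / (18.1 − 8.7) = 116 / 9.4 = 12.340 d.
pupal: 127 / (18.1 − 7.9) = 127 / 10.2 = 12.451 d.
Sum = 38.601 ≈ 38.6 days.

38.6 days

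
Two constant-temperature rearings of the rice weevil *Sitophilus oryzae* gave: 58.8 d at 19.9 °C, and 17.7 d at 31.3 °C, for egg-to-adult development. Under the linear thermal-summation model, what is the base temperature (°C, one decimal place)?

15.0 °C

Linear rate model ⇒ the product D·(T − T_b) is constant across temperatures.
58.8·(19.9 − T_b) = 17.7·(31.3 − T_b)
T_b = (58.8·19.9 − 17.7·31.3) / (58.8 − 17.7) = 616.11 / 41.1 = 14.991 °C ≈ 15.0 °C.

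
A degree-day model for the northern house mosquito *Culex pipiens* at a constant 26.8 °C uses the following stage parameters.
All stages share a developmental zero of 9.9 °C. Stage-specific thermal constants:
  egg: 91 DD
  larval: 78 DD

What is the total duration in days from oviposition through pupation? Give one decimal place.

Daily accumulation at 26.8 °C = 26.8 − 9.9 = 16.9 DD/day.
Total K = 91 + 78 = 169 DD.
Total duration = 169 / 16.9 = 10.000 ≈ 10.0 days.

10.0 days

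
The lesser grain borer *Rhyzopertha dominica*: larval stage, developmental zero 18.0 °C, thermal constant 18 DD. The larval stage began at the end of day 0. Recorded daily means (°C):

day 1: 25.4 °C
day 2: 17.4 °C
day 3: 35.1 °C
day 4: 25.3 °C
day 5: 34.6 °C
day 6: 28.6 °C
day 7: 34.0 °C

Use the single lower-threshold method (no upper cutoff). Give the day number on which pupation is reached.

day 3

Daily DD above 18.0 °C: 7.4, 0.0, 17.1, 7.3, 16.6, 10.6, 16.0.
Cumulative: 7.4, 7.4, 24.5, 31.8, 48.4, 59.0, 75.0.
The total first reaches 18 DD on day 3.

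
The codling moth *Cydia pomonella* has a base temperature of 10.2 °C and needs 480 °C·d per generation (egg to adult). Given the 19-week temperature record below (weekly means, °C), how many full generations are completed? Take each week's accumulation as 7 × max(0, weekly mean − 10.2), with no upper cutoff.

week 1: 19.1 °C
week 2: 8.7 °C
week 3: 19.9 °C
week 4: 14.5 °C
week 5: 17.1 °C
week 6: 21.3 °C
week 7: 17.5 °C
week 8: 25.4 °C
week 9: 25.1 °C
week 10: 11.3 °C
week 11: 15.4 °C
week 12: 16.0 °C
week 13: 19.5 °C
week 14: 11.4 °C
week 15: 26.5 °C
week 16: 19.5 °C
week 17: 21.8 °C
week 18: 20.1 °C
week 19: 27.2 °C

2 generations

Weekly DD (7 × max(0, T̄ − 10.2)): 62.3, 0.0, 67.9, 30.1, 48.3, 77.7, 51.1, 106.4, 104.3, 7.7, 36.4, 40.6, 65.1, 8.4, 114.1, 65.1, 81.2, 69.3, 119.0.
Season total = 1155.0 DD.
Complete generations = ⌊1155.0 / 480⌋ = 2.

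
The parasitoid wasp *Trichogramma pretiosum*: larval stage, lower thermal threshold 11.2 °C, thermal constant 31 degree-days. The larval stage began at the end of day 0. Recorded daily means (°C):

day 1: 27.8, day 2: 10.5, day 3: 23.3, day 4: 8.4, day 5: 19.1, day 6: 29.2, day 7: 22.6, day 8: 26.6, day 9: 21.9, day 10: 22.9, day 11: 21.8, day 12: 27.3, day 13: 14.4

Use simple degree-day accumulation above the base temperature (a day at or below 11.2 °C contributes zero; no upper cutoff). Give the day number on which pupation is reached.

Daily DD above 11.2 °C: 16.6, 0.0, 12.1, 0.0, 7.9, 18.0, 11.4, 15.4, 10.7, 11.7, 10.6, 16.1, 3.2.
Cumulative: 16.6, 16.6, 28.7, 28.7, 36.6, 54.6, 66.0, 81.4, 92.1, 103.8, 114.4, 130.5, 133.7.
The total first reaches 31 DD on day 5.

day 5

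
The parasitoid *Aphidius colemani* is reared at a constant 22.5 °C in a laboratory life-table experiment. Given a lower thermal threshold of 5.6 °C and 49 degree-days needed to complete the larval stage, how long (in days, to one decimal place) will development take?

2.9 days

Daily accumulation = 22.5 − 5.6 = 16.9 DD/day.
Duration = 49 / 16.9 = 2.899 ≈ 2.9 days.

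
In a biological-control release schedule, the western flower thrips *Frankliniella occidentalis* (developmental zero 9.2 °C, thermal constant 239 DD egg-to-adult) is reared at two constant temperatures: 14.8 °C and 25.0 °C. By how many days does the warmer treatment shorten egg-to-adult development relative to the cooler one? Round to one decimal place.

At 14.8 °C: 239 / (14.8 − 9.2) = 239 / 5.6 = 42.679 d.
At 25.0 °C: 239 / (25.0 − 9.2) = 239 / 15.8 = 15.127 d.
Difference = |42.679 − 15.127| = 27.552 ≈ 27.6 days.

27.6 days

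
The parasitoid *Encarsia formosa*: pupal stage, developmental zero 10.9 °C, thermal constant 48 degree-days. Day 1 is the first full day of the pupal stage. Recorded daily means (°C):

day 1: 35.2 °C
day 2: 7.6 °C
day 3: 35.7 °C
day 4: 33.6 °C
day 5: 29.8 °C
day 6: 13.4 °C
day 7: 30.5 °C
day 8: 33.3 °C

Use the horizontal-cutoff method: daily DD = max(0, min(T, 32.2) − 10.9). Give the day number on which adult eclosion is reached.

day 4

Daily DD above 10.9 °C (capped at 21.3): 21.3, 0.0, 21.3, 21.3, 18.9, 2.5, 19.6, 21.3.
Cumulative: 21.3, 21.3, 42.6, 63.9, 82.8, 85.3, 104.9, 126.2.
The total first reaches 48 DD on day 4.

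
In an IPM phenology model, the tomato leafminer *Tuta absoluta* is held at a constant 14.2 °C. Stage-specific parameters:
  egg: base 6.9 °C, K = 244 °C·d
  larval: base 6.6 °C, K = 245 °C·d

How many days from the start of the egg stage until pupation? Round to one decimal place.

65.7 days

egg: 244 / (14.2 − 6.9) = 244 / 7.3 = 33.425 d.
larval: 245 / (14.2 − 6.6) = 245 / 7.6 = 32.237 d.
Sum = 65.661 ≈ 65.7 days.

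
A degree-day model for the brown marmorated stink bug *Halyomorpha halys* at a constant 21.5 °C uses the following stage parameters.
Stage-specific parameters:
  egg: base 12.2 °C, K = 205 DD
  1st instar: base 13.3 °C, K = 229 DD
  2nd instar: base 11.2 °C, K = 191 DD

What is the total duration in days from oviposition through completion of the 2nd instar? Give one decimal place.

68.5 days

egg: 205 / (21.5 − 12.2) = 205 / 9.3 = 22.043 d.
1st instar: 229 / (21.5 − 13.3) = 229 / 8.2 = 27.927 d.
2nd instar: 191 / (21.5 − 11.2) = 191 / 10.3 = 18.544 d.
Sum = 68.514 ≈ 68.5 days.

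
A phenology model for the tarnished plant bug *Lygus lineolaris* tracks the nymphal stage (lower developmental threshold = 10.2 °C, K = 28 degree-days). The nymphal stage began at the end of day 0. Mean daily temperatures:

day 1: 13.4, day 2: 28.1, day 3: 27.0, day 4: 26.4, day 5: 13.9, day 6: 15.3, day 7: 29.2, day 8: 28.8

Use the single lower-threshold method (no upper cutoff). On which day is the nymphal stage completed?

Daily DD above 10.2 °C: 3.2, 17.9, 16.8, 16.2, 3.7, 5.1, 19.0, 18.6.
Cumulative: 3.2, 21.1, 37.9, 54.1, 57.8, 62.9, 81.9, 100.5.
The total first reaches 28 DD on day 3.

day 3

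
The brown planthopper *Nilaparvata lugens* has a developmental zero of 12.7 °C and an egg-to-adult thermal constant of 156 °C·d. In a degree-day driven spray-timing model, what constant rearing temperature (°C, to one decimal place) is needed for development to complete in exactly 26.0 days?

18.7 °C

Required daily accumulation = 156 / 26.0 = 6.000 DD/day.
T = T_base + 6.000 = 12.7 + 6.000 = 18.700 ≈ 18.7 °C.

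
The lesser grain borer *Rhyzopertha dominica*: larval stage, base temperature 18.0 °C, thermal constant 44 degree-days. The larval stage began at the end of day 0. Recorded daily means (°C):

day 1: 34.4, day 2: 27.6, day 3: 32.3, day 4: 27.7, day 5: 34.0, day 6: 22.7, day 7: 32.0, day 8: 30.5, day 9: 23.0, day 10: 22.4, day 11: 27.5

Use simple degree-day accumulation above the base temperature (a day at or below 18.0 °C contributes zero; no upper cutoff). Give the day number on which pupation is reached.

day 4

Daily DD above 18.0 °C: 16.4, 9.6, 14.3, 9.7, 16.0, 4.7, 14.0, 12.5, 5.0, 4.4, 9.5.
Cumulative: 16.4, 26.0, 40.3, 50.0, 66.0, 70.7, 84.7, 97.2, 102.2, 106.6, 116.1.
The total first reaches 44 DD on day 4.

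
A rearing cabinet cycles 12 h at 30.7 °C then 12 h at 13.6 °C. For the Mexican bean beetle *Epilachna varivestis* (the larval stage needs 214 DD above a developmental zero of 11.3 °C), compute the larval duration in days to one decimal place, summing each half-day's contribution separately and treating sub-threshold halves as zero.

19.7 days

Day half: max(0, 30.7 − 11.3) × 0.5 = 19.4 × 0.5 = 9.70 DD.
Night half: max(0, 13.6 − 11.3) × 0.5 = 2.3 × 0.5 = 1.15 DD.
Per 24 h: 10.85 DD/day.
Duration = 214 / 10.85 = 19.724 ≈ 19.7 days.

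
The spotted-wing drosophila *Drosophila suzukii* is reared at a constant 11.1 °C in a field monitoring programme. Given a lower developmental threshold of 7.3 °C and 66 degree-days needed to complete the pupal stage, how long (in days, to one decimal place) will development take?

17.4 days

Daily accumulation = 11.1 − 7.3 = 3.8 DD/day.
Duration = 66 / 3.8 = 17.368 ≈ 17.4 days.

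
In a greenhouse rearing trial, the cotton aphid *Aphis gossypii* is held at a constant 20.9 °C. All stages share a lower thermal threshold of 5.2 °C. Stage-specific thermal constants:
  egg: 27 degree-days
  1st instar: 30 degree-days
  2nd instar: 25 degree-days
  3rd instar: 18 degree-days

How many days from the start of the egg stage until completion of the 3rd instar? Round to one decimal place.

6.4 days

Daily accumulation at 20.9 °C = 20.9 − 5.2 = 15.7 DD/day.
Total K = 27 + 30 + 25 + 18 = 100 DD.
Total duration = 100 / 15.7 = 6.369 ≈ 6.4 days.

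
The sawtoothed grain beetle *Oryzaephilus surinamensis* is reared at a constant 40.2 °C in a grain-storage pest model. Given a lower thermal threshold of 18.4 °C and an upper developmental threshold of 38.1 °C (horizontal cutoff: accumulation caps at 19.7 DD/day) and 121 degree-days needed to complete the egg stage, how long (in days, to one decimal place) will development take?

Temperature 40.2 °C exceeds the upper threshold, so daily accumulation caps at 38.1 − 18.4 = 19.7 DD/day.
Duration = 121 / 19.7 = 6.142 ≈ 6.1 days.

6.1 days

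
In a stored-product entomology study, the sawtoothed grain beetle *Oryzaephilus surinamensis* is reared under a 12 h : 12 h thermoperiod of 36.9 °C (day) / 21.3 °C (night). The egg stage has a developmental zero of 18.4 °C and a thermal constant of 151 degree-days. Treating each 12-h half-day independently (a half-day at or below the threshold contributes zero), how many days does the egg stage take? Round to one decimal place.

14.1 days

Day half: max(0, 36.9 − 18.4) × 0.5 = 18.5 × 0.5 = 9.25 DD.
Night half: max(0, 21.3 − 18.4) × 0.5 = 2.9 × 0.5 = 1.45 DD.
Per 24 h: 10.70 DD/day.
Duration = 151 / 10.70 = 14.112 ≈ 14.1 days.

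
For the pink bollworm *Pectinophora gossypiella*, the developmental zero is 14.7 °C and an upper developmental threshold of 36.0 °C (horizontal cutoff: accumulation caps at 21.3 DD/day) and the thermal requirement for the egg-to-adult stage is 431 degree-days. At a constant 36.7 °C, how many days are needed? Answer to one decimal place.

Temperature 36.7 °C exceeds the upper threshold, so daily accumulation caps at 36.0 − 14.7 = 21.3 DD/day.
Duration = 431 / 21.3 = 20.235 ≈ 20.2 days.

20.2 days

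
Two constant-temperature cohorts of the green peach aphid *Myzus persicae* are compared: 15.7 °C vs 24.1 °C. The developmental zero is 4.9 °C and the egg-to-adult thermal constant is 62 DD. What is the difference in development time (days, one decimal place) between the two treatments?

At 15.7 °C: 62 / (15.7 − 4.9) = 62 / 10.8 = 5.741 d.
At 24.1 °C: 62 / (24.1 − 4.9) = 62 / 19.2 = 3.229 d.
Difference = |5.741 − 3.229| = 2.512 ≈ 2.5 days.

2.5 days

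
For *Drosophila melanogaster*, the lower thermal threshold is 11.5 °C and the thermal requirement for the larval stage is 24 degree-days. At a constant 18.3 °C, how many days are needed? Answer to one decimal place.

3.5 days

Daily accumulation = 18.3 − 11.5 = 6.8 DD/day.
Duration = 24 / 6.8 = 3.529 ≈ 3.5 days.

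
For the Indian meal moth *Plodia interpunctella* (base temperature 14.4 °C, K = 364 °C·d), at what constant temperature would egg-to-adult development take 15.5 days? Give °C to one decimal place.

Required daily accumulation = 364 / 15.5 = 23.484 DD/day.
T = T_base + 23.484 = 14.4 + 23.484 = 37.884 ≈ 37.9 °C.

37.9 °C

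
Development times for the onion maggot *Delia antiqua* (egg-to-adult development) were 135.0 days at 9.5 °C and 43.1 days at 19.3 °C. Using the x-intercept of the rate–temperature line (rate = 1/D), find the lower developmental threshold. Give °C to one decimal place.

Linear rate model ⇒ the product D·(T − T_b) is constant across temperatures.
135.0·(9.5 − T_b) = 43.1·(19.3 − T_b)
T_b = (135.0·9.5 − 43.1·19.3) / (135.0 − 43.1) = 450.67 / 91.9 = 4.904 °C ≈ 4.9 °C.

4.9 °C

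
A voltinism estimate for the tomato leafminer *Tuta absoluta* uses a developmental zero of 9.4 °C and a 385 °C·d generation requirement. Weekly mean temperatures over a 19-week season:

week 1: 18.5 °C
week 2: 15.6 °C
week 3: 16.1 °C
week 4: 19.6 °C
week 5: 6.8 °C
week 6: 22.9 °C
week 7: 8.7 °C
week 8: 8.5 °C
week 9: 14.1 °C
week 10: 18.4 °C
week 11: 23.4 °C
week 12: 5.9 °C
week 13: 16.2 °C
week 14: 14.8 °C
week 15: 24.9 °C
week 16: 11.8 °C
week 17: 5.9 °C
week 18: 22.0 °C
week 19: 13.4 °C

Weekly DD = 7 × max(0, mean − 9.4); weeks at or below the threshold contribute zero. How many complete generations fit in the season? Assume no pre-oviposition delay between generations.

2 generations

Weekly DD (7 × max(0, T̄ − 9.4)): 63.7, 43.4, 46.9, 71.4, 0.0, 94.5, 0.0, 0.0, 32.9, 63.0, 98.0, 0.0, 47.6, 37.8, 108.5, 16.8, 0.0, 88.2, 28.0.
Season total = 840.7 DD.
Complete generations = ⌊840.7 / 385⌋ = 2.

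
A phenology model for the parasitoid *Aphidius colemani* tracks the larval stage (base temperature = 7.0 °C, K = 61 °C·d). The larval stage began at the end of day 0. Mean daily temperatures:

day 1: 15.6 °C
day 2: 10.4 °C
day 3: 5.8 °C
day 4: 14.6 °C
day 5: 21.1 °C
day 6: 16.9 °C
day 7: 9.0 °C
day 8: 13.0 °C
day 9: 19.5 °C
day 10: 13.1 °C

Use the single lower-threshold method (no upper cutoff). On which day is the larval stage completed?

day 9

Daily DD above 7.0 °C: 8.6, 3.4, 0.0, 7.6, 14.1, 9.9, 2.0, 6.0, 12.5, 6.1.
Cumulative: 8.6, 12.0, 12.0, 19.6, 33.7, 43.6, 45.6, 51.6, 64.1, 70.2.
The total first reaches 61 DD on day 9.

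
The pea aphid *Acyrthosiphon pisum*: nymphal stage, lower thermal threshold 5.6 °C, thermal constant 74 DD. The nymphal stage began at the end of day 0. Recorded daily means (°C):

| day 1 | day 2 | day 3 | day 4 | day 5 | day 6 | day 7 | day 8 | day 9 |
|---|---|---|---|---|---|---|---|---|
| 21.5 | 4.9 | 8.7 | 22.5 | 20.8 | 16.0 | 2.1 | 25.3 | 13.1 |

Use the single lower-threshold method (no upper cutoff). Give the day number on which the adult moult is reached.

day 8

Daily DD above 5.6 °C: 15.9, 0.0, 3.1, 16.9, 15.2, 10.4, 0.0, 19.7, 7.5.
Cumulative: 15.9, 15.9, 19.0, 35.9, 51.1, 61.5, 61.5, 81.2, 88.7.
The total first reaches 74 DD on day 8.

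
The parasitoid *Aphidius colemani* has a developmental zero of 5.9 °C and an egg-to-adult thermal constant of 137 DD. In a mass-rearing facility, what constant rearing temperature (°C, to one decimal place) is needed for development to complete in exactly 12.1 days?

Required daily accumulation = 137 / 12.1 = 11.322 DD/day.
T = T_base + 11.322 = 5.9 + 11.322 = 17.222 ≈ 17.2 °C.

17.2 °C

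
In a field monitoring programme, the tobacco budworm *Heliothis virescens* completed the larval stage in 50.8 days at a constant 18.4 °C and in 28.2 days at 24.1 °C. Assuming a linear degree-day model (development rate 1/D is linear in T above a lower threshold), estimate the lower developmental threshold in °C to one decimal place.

11.3 °C

Equal thermal constants: D₁(T₁ − T_b) = D₂(T₂ − T_b).
50.8·(18.4 − T_b) = 28.2·(24.1 − T_b)
T_b = (50.8·18.4 − 28.2·24.1) / (50.8 − 28.2) = 255.10 / 22.6 = 11.288 °C ≈ 11.3 °C.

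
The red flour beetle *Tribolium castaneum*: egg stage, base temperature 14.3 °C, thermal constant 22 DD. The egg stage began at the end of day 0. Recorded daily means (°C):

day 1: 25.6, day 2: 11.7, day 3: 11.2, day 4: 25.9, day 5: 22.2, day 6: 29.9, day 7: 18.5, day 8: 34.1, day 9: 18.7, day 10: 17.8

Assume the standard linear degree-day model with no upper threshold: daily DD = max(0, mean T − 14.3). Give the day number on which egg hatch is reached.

day 4

Daily DD above 14.3 °C: 11.3, 0.0, 0.0, 11.6, 7.9, 15.6, 4.2, 19.8, 4.4, 3.5.
Cumulative: 11.3, 11.3, 11.3, 22.9, 30.8, 46.4, 50.6, 70.4, 74.8, 78.3.
The total first reaches 22 DD on day 4.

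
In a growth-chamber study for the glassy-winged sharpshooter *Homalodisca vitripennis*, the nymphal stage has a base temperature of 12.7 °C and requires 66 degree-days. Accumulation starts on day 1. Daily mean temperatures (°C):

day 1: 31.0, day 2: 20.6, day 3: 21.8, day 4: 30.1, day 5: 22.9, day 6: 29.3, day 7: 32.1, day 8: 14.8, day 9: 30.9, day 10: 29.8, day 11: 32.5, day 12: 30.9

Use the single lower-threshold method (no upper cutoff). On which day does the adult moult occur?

day 6

Daily DD above 12.7 °C: 18.3, 7.9, 9.1, 17.4, 10.2, 16.6, 19.4, 2.1, 18.2, 17.1, 19.8, 18.2.
Cumulative: 18.3, 26.2, 35.3, 52.7, 62.9, 79.5, 98.9, 101.0, 119.2, 136.3, 156.1, 174.3.
The total first reaches 66 DD on day 6.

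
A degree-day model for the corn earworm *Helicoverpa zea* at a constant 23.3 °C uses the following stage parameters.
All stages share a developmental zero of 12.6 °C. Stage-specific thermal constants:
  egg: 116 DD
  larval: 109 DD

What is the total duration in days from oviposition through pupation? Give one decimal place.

Daily accumulation at 23.3 °C = 23.3 − 12.6 = 10.7 DD/day.
Total K = 116 + 109 = 225 DD.
Total duration = 225 / 10.7 = 21.028 ≈ 21.0 days.

21.0 days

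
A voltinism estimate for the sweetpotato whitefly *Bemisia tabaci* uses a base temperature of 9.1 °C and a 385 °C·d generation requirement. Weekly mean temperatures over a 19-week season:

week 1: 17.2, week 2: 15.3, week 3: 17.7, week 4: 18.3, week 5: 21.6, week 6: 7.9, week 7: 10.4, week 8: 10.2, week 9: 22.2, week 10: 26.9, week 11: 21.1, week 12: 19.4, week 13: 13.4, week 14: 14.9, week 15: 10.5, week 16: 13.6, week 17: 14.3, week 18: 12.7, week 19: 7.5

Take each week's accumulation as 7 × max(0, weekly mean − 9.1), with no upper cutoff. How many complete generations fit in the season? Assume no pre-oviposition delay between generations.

Weekly DD (7 × max(0, T̄ − 9.1)): 56.7, 43.4, 60.2, 64.4, 87.5, 0.0, 9.1, 7.7, 91.7, 124.6, 84.0, 72.1, 30.1, 40.6, 9.8, 31.5, 36.4, 25.2, 0.0.
Season total = 875.0 DD.
Complete generations = ⌊875.0 / 385⌋ = 2.

2 generations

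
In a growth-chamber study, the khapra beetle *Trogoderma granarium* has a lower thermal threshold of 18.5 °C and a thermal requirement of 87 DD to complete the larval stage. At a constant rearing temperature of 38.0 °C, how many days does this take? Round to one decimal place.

Daily accumulation = 38.0 − 18.5 = 19.5 DD/day.
Duration = 87 / 19.5 = 4.462 ≈ 4.5 days.

4.5 days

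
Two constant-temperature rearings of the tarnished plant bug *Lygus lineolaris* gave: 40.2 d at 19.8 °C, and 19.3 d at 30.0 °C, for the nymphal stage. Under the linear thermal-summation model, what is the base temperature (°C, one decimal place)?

Under the model K = D·(T − T_b), so D₁·(T₁ − T_b) = D₂·(T₂ − T_b).
40.2·(19.8 − T_b) = 19.3·(30.0 − T_b)
T_b = (40.2·19.8 − 19.3·30.0) / (40.2 − 19.3) = 216.96 / 20.9 = 10.381 °C ≈ 10.4 °C.

10.4 °C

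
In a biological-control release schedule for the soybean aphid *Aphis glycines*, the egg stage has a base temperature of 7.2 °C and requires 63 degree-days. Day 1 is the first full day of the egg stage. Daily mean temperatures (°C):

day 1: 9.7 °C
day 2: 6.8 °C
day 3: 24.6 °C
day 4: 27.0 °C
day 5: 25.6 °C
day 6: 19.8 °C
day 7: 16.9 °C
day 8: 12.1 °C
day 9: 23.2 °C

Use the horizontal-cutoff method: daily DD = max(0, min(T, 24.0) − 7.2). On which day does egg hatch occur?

day 6

Daily DD above 7.2 °C (capped at 16.8): 2.5, 0.0, 16.8, 16.8, 16.8, 12.6, 9.7, 4.9, 16.0.
Cumulative: 2.5, 2.5, 19.3, 36.1, 52.9, 65.5, 75.2, 80.1, 96.1.
The total first reaches 63 DD on day 6.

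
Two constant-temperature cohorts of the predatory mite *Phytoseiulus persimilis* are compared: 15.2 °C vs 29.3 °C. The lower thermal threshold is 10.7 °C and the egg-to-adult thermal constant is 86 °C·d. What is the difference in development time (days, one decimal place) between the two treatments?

14.5 days

At 15.2 °C: 86 / (15.2 − 10.7) = 86 / 4.5 = 19.111 d.
At 29.3 °C: 86 / (29.3 − 10.7) = 86 / 18.6 = 4.624 d.
Difference = |19.111 − 4.624| = 14.487 ≈ 14.5 days.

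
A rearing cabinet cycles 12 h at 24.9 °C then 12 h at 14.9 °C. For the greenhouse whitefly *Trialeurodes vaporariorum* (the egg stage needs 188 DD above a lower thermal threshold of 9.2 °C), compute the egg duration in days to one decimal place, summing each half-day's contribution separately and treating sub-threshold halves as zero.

Day half: max(0, 24.9 − 9.2) × 0.5 = 15.7 × 0.5 = 7.85 DD.
Night half: max(0, 14.9 − 9.2) × 0.5 = 5.7 × 0.5 = 2.85 DD.
Per 24 h: 10.70 DD/day.
Duration = 188 / 10.70 = 17.570 ≈ 17.6 days.

17.6 days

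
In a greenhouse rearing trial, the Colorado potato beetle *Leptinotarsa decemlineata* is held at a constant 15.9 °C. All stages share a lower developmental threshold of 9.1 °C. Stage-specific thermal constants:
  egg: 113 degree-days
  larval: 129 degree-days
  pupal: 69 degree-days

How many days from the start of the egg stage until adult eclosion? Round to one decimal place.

45.7 days

Daily accumulation at 15.9 °C = 15.9 − 9.1 = 6.8 DD/day.
Total K = 113 + 129 + 69 = 311 DD.
Total duration = 311 / 6.8 = 45.735 ≈ 45.7 days.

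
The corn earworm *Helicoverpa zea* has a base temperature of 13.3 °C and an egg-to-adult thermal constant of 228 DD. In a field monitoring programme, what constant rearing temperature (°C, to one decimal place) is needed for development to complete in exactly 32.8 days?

Required daily accumulation = 228 / 32.8 = 6.951 DD/day.
T = T_base + 6.951 = 13.3 + 6.951 = 20.251 ≈ 20.3 °C.

20.3 °C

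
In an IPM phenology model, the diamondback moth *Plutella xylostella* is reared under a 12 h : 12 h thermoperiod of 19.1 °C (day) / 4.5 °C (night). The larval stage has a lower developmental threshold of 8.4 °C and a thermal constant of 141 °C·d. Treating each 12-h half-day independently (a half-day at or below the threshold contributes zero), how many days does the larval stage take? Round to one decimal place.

Day half: max(0, 19.1 − 8.4) × 0.5 = 10.7 × 0.5 = 5.35 DD.
Night half: max(0, 4.5 − 8.4) × 0.5 = 0.0 × 0.5 = 0.00 DD.
Per 24 h: 5.35 DD/day.
Duration = 141 / 5.35 = 26.355 ≈ 26.4 days.

26.4 days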